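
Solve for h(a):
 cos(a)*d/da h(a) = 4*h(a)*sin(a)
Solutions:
 h(a) = C1/cos(a)^4


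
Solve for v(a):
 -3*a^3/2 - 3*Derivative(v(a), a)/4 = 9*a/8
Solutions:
 v(a) = C1 - a^4/2 - 3*a^2/4


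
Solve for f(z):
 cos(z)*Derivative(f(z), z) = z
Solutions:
 f(z) = C1 + Integral(z/cos(z), z)


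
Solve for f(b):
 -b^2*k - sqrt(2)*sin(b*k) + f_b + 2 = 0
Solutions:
 f(b) = C1 + b^3*k/3 - 2*b - sqrt(2)*cos(b*k)/k


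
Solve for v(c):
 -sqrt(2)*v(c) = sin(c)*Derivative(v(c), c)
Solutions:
 v(c) = C1*(cos(c) + 1)^(sqrt(2)/2)/(cos(c) - 1)^(sqrt(2)/2)


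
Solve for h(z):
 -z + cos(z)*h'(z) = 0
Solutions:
 h(z) = C1 + Integral(z/cos(z), z)


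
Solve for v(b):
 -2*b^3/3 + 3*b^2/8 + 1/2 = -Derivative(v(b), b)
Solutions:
 v(b) = C1 + b^4/6 - b^3/8 - b/2


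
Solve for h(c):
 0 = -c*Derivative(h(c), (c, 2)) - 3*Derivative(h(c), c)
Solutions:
 h(c) = C1 + C2/c^2


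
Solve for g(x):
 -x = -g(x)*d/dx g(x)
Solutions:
 g(x) = -sqrt(C1 + x^2)
 g(x) = sqrt(C1 + x^2)


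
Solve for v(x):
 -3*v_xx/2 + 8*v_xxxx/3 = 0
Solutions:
 v(x) = C1 + C2*x + C3*exp(-3*x/4) + C4*exp(3*x/4)


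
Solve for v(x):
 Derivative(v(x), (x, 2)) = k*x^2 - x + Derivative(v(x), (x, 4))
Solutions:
 v(x) = C1 + C2*x + C3*exp(-x) + C4*exp(x) + k*x^4/12 + k*x^2 - x^3/6


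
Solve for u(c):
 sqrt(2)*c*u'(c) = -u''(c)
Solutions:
 u(c) = C1 + C2*erf(2^(3/4)*c/2)


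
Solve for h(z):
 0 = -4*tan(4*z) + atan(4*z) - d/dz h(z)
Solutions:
 h(z) = C1 + z*atan(4*z) - log(16*z^2 + 1)/8 + log(cos(4*z))


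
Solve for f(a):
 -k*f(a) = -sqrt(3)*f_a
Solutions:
 f(a) = C1*exp(sqrt(3)*a*k/3)


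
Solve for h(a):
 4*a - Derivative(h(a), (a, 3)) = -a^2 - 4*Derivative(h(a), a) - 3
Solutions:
 h(a) = C1 + C2*exp(-2*a) + C3*exp(2*a) - a^3/12 - a^2/2 - 7*a/8


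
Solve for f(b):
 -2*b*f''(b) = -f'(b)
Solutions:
 f(b) = C1 + C2*b^(3/2)


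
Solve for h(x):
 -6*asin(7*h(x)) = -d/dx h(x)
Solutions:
 Integral(1/asin(7*_y), (_y, h(x))) = C1 + 6*x


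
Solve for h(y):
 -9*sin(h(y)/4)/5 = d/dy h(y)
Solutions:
 9*y/5 + 2*log(cos(h(y)/4) - 1) - 2*log(cos(h(y)/4) + 1) = C1


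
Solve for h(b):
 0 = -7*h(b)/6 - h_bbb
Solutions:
 h(b) = C3*exp(-6^(2/3)*7^(1/3)*b/6) + (C1*sin(2^(2/3)*3^(1/6)*7^(1/3)*b/4) + C2*cos(2^(2/3)*3^(1/6)*7^(1/3)*b/4))*exp(6^(2/3)*7^(1/3)*b/12)


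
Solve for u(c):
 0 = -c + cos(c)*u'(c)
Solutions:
 u(c) = C1 + Integral(c/cos(c), c)


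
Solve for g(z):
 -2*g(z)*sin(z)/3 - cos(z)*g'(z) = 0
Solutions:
 g(z) = C1*cos(z)^(2/3)


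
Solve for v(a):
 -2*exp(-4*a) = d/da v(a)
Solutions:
 v(a) = C1 + exp(-4*a)/2


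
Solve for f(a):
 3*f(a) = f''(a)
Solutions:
 f(a) = C1*exp(-sqrt(3)*a) + C2*exp(sqrt(3)*a)


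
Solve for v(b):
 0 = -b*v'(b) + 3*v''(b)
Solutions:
 v(b) = C1 + C2*erfi(sqrt(6)*b/6)


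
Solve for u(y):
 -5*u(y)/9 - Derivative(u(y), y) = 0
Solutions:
 u(y) = C1*exp(-5*y/9)


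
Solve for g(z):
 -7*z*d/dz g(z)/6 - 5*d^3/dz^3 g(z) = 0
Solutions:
 g(z) = C1 + Integral(C2*airyai(-30^(2/3)*7^(1/3)*z/30) + C3*airybi(-30^(2/3)*7^(1/3)*z/30), z)


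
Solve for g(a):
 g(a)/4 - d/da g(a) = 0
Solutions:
 g(a) = C1*exp(a/4)


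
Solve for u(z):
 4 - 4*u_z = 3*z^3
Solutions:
 u(z) = C1 - 3*z^4/16 + z


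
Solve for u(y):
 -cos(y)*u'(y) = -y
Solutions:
 u(y) = C1 + Integral(y/cos(y), y)


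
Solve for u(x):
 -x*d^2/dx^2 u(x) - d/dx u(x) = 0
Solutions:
 u(x) = C1 + C2*log(x)


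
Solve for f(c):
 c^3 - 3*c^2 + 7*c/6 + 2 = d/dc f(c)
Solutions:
 f(c) = C1 + c^4/4 - c^3 + 7*c^2/12 + 2*c


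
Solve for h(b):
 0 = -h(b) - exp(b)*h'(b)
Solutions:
 h(b) = C1*exp(exp(-b))


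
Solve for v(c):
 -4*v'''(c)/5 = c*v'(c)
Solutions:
 v(c) = C1 + Integral(C2*airyai(-10^(1/3)*c/2) + C3*airybi(-10^(1/3)*c/2), c)


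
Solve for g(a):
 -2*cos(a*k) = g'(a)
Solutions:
 g(a) = C1 - 2*sin(a*k)/k


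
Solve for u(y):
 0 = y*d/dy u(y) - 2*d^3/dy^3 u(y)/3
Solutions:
 u(y) = C1 + Integral(C2*airyai(2^(2/3)*3^(1/3)*y/2) + C3*airybi(2^(2/3)*3^(1/3)*y/2), y)


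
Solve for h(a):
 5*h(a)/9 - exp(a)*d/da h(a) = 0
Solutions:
 h(a) = C1*exp(-5*exp(-a)/9)


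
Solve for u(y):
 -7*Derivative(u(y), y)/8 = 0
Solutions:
 u(y) = C1


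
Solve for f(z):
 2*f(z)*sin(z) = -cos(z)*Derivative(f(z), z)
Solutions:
 f(z) = C1*cos(z)^2


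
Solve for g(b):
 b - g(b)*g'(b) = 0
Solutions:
 g(b) = -sqrt(C1 + b^2)
 g(b) = sqrt(C1 + b^2)


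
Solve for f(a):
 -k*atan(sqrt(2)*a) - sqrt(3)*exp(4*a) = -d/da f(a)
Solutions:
 f(a) = C1 + k*(a*atan(sqrt(2)*a) - sqrt(2)*log(2*a^2 + 1)/4) + sqrt(3)*exp(4*a)/4


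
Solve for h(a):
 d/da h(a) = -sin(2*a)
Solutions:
 h(a) = C1 + cos(2*a)/2


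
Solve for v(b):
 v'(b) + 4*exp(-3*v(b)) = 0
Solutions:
 v(b) = log(C1 - 12*b)/3
 v(b) = log((-3^(1/3) - 3^(5/6)*I)*(C1 - 4*b)^(1/3)/2)
 v(b) = log((-3^(1/3) + 3^(5/6)*I)*(C1 - 4*b)^(1/3)/2)


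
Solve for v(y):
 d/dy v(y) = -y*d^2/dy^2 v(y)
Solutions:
 v(y) = C1 + C2*log(y)


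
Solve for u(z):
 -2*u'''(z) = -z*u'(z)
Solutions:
 u(z) = C1 + Integral(C2*airyai(2^(2/3)*z/2) + C3*airybi(2^(2/3)*z/2), z)


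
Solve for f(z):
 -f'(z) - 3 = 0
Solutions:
 f(z) = C1 - 3*z


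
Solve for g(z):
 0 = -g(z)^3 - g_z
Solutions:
 g(z) = -sqrt(2)*sqrt(-1/(C1 - z))/2
 g(z) = sqrt(2)*sqrt(-1/(C1 - z))/2


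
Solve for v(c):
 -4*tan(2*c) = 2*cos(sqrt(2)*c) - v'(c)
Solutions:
 v(c) = C1 - 2*log(cos(2*c)) + sqrt(2)*sin(sqrt(2)*c)


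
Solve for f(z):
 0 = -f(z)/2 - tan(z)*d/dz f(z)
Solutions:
 f(z) = C1/sqrt(sin(z))


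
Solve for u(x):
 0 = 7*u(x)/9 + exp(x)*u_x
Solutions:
 u(x) = C1*exp(7*exp(-x)/9)


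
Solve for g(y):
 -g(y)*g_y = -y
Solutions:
 g(y) = -sqrt(C1 + y^2)
 g(y) = sqrt(C1 + y^2)


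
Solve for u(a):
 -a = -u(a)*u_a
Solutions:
 u(a) = -sqrt(C1 + a^2)
 u(a) = sqrt(C1 + a^2)


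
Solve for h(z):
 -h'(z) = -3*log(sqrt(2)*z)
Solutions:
 h(z) = C1 + 3*z*log(z) - 3*z + 3*z*log(2)/2


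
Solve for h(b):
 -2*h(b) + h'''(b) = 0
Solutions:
 h(b) = C3*exp(2^(1/3)*b) + (C1*sin(2^(1/3)*sqrt(3)*b/2) + C2*cos(2^(1/3)*sqrt(3)*b/2))*exp(-2^(1/3)*b/2)


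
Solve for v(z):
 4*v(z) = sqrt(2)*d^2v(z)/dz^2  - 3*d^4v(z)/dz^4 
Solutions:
 v(z) = (C1*sin(sqrt(2)*3^(3/4)*z*sin(atan(sqrt(23))/2)/3) + C2*cos(sqrt(2)*3^(3/4)*z*sin(atan(sqrt(23))/2)/3))*exp(-sqrt(2)*3^(3/4)*z*cos(atan(sqrt(23))/2)/3) + (C3*sin(sqrt(2)*3^(3/4)*z*sin(atan(sqrt(23))/2)/3) + C4*cos(sqrt(2)*3^(3/4)*z*sin(atan(sqrt(23))/2)/3))*exp(sqrt(2)*3^(3/4)*z*cos(atan(sqrt(23))/2)/3)


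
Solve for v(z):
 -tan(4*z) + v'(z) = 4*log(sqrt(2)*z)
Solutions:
 v(z) = C1 + 4*z*log(z) - 4*z + 2*z*log(2) - log(cos(4*z))/4


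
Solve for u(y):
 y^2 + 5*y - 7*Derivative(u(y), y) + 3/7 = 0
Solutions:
 u(y) = C1 + y^3/21 + 5*y^2/14 + 3*y/49


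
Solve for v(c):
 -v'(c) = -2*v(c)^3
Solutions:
 v(c) = -sqrt(2)*sqrt(-1/(C1 + 2*c))/2
 v(c) = sqrt(2)*sqrt(-1/(C1 + 2*c))/2


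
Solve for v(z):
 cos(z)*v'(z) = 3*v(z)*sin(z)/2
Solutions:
 v(z) = C1/cos(z)^(3/2)


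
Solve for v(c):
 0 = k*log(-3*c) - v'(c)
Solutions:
 v(c) = C1 + c*k*log(-c) + c*k*(-1 + log(3))


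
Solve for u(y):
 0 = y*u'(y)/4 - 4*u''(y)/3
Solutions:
 u(y) = C1 + C2*erfi(sqrt(6)*y/8)


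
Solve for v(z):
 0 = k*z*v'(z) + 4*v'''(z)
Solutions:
 v(z) = C1 + Integral(C2*airyai(2^(1/3)*z*(-k)^(1/3)/2) + C3*airybi(2^(1/3)*z*(-k)^(1/3)/2), z)


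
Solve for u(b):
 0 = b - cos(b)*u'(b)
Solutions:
 u(b) = C1 + Integral(b/cos(b), b)


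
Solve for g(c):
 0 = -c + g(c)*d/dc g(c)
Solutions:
 g(c) = -sqrt(C1 + c^2)
 g(c) = sqrt(C1 + c^2)


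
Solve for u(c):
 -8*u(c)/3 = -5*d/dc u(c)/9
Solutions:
 u(c) = C1*exp(24*c/5)


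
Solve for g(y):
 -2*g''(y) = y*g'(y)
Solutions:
 g(y) = C1 + C2*erf(y/2)


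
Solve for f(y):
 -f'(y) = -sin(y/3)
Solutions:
 f(y) = C1 - 3*cos(y/3)


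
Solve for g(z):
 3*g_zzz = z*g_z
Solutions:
 g(z) = C1 + Integral(C2*airyai(3^(2/3)*z/3) + C3*airybi(3^(2/3)*z/3), z)


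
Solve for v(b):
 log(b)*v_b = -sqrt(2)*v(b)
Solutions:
 v(b) = C1*exp(-sqrt(2)*li(b))


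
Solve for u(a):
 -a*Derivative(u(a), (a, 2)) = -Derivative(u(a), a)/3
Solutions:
 u(a) = C1 + C2*a^(4/3)


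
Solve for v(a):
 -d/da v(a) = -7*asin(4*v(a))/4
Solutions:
 Integral(1/asin(4*_y), (_y, v(a))) = C1 + 7*a/4


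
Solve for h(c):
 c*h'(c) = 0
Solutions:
 h(c) = C1


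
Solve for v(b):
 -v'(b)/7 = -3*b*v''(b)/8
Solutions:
 v(b) = C1 + C2*b^(29/21)


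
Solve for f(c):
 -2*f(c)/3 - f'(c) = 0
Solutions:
 f(c) = C1*exp(-2*c/3)


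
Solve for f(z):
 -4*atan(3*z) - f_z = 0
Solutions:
 f(z) = C1 - 4*z*atan(3*z) + 2*log(9*z^2 + 1)/3


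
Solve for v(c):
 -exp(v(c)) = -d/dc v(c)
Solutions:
 v(c) = log(-1/(C1 + c))


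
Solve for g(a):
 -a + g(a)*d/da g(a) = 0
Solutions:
 g(a) = -sqrt(C1 + a^2)
 g(a) = sqrt(C1 + a^2)


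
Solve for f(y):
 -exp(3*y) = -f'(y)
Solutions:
 f(y) = C1 + exp(3*y)/3


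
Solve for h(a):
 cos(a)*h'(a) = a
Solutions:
 h(a) = C1 + Integral(a/cos(a), a)


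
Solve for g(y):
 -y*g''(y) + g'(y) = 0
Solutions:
 g(y) = C1 + C2*y^2


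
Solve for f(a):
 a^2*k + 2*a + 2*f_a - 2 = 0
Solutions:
 f(a) = C1 - a^3*k/6 - a^2/2 + a


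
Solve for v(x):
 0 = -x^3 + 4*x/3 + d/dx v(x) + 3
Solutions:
 v(x) = C1 + x^4/4 - 2*x^2/3 - 3*x


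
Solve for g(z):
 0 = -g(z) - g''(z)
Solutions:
 g(z) = C1*sin(z) + C2*cos(z)


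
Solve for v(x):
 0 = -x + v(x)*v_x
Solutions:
 v(x) = -sqrt(C1 + x^2)
 v(x) = sqrt(C1 + x^2)


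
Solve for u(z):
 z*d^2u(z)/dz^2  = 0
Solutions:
 u(z) = C1 + C2*z


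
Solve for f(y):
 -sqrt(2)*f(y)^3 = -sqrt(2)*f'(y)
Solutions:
 f(y) = -sqrt(2)*sqrt(-1/(C1 + y))/2
 f(y) = sqrt(2)*sqrt(-1/(C1 + y))/2


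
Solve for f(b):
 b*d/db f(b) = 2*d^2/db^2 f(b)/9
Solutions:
 f(b) = C1 + C2*erfi(3*b/2)


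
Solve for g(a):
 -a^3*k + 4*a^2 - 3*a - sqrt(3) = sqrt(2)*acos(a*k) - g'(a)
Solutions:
 g(a) = C1 + a^4*k/4 - 4*a^3/3 + 3*a^2/2 + sqrt(3)*a + sqrt(2)*Piecewise((a*acos(a*k) - sqrt(-a^2*k^2 + 1)/k, Ne(k, 0)), (pi*a/2, True))


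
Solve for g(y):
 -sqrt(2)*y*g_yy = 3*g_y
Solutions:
 g(y) = C1 + C2*y^(1 - 3*sqrt(2)/2)


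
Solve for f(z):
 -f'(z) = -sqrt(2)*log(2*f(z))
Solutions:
 -sqrt(2)*Integral(1/(log(_y) + log(2)), (_y, f(z)))/2 = C1 - z


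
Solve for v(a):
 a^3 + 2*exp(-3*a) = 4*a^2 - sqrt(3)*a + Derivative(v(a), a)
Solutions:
 v(a) = C1 + a^4/4 - 4*a^3/3 + sqrt(3)*a^2/2 - 2*exp(-3*a)/3


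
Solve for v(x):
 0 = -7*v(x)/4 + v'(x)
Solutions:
 v(x) = C1*exp(7*x/4)


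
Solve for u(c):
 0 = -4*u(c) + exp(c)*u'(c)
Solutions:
 u(c) = C1*exp(-4*exp(-c))


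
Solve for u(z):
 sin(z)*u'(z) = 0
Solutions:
 u(z) = C1


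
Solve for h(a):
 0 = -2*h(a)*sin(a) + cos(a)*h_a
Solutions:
 h(a) = C1/cos(a)^2


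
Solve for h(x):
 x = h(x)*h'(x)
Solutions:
 h(x) = -sqrt(C1 + x^2)
 h(x) = sqrt(C1 + x^2)


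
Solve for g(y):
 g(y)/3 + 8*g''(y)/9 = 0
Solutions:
 g(y) = C1*sin(sqrt(6)*y/4) + C2*cos(sqrt(6)*y/4)


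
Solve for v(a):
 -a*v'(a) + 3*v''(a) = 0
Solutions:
 v(a) = C1 + C2*erfi(sqrt(6)*a/6)


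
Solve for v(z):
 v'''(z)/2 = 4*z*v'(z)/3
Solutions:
 v(z) = C1 + Integral(C2*airyai(2*3^(2/3)*z/3) + C3*airybi(2*3^(2/3)*z/3), z)


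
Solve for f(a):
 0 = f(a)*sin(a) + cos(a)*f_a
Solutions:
 f(a) = C1*cos(a)


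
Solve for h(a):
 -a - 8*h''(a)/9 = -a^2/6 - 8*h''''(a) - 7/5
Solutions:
 h(a) = C1 + C2*a + C3*exp(-a/3) + C4*exp(a/3) + a^4/64 - 3*a^3/16 + 99*a^2/40


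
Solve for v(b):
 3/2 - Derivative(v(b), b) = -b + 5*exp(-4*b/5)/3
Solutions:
 v(b) = C1 + b^2/2 + 3*b/2 + 25*exp(-4*b/5)/12


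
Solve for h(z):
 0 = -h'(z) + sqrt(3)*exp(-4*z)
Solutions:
 h(z) = C1 - sqrt(3)*exp(-4*z)/4


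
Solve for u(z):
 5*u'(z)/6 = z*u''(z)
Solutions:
 u(z) = C1 + C2*z^(11/6)


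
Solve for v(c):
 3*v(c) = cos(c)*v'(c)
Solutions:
 v(c) = C1*(sin(c) + 1)^(3/2)/(sin(c) - 1)^(3/2)


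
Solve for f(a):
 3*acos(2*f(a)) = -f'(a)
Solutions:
 Integral(1/acos(2*_y), (_y, f(a))) = C1 - 3*a


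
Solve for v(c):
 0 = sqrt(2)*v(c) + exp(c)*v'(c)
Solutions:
 v(c) = C1*exp(sqrt(2)*exp(-c))


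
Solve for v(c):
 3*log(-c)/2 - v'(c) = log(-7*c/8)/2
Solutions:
 v(c) = C1 + c*log(-c) + c*(-log(7) - 1 + log(2) + log(14)/2)


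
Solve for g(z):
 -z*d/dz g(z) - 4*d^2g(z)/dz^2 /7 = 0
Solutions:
 g(z) = C1 + C2*erf(sqrt(14)*z/4)


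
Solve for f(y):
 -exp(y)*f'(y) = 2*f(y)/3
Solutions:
 f(y) = C1*exp(2*exp(-y)/3)


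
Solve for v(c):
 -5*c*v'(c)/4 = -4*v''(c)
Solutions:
 v(c) = C1 + C2*erfi(sqrt(10)*c/8)


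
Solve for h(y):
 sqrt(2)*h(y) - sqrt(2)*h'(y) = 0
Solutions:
 h(y) = C1*exp(y)


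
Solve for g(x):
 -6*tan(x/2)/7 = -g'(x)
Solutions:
 g(x) = C1 - 12*log(cos(x/2))/7


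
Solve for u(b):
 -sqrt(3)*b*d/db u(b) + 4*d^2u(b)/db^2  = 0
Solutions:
 u(b) = C1 + C2*erfi(sqrt(2)*3^(1/4)*b/4)


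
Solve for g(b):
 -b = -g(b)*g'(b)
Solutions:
 g(b) = -sqrt(C1 + b^2)
 g(b) = sqrt(C1 + b^2)


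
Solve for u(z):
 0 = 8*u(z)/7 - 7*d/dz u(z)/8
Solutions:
 u(z) = C1*exp(64*z/49)


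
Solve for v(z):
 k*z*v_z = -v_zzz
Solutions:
 v(z) = C1 + Integral(C2*airyai(z*(-k)^(1/3)) + C3*airybi(z*(-k)^(1/3)), z)


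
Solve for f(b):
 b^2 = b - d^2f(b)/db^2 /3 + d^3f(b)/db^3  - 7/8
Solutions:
 f(b) = C1 + C2*b + C3*exp(b/3) - b^4/4 - 5*b^3/2 - 381*b^2/16


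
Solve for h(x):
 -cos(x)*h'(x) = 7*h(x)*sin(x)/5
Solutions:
 h(x) = C1*cos(x)^(7/5)


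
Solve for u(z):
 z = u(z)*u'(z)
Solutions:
 u(z) = -sqrt(C1 + z^2)
 u(z) = sqrt(C1 + z^2)


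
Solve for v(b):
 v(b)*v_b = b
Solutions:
 v(b) = -sqrt(C1 + b^2)
 v(b) = sqrt(C1 + b^2)


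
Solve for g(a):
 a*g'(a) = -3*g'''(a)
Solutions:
 g(a) = C1 + Integral(C2*airyai(-3^(2/3)*a/3) + C3*airybi(-3^(2/3)*a/3), a)


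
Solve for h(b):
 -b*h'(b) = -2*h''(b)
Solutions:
 h(b) = C1 + C2*erfi(b/2)


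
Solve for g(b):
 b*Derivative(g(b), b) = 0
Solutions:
 g(b) = C1


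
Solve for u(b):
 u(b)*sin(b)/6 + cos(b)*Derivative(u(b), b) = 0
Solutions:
 u(b) = C1*cos(b)^(1/6)


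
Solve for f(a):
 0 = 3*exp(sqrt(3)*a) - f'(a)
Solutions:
 f(a) = C1 + sqrt(3)*exp(sqrt(3)*a)


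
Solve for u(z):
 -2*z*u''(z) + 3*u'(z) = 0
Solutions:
 u(z) = C1 + C2*z^(5/2)


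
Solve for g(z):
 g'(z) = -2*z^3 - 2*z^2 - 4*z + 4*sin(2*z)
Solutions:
 g(z) = C1 - z^4/2 - 2*z^3/3 - 2*z^2 - 2*cos(2*z)


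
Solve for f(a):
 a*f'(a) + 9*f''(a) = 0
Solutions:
 f(a) = C1 + C2*erf(sqrt(2)*a/6)


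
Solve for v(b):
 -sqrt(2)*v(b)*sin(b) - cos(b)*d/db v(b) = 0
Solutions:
 v(b) = C1*cos(b)^(sqrt(2))


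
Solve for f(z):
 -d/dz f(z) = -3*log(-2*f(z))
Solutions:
 -Integral(1/(log(-_y) + log(2)), (_y, f(z)))/3 = C1 - z


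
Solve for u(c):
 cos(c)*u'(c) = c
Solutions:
 u(c) = C1 + Integral(c/cos(c), c)


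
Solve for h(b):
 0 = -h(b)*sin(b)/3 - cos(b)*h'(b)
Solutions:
 h(b) = C1*cos(b)^(1/3)


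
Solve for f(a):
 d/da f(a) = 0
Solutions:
 f(a) = C1


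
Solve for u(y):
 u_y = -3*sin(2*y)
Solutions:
 u(y) = C1 + 3*cos(2*y)/2


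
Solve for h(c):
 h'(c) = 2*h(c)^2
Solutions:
 h(c) = -1/(C1 + 2*c)


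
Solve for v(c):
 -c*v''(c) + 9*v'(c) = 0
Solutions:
 v(c) = C1 + C2*c^10


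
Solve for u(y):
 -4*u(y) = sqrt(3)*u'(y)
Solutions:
 u(y) = C1*exp(-4*sqrt(3)*y/3)


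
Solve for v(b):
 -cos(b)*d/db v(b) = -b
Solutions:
 v(b) = C1 + Integral(b/cos(b), b)


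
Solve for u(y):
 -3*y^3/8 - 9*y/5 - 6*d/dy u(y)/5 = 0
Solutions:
 u(y) = C1 - 5*y^4/64 - 3*y^2/4


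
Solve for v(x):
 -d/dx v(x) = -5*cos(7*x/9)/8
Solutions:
 v(x) = C1 + 45*sin(7*x/9)/56


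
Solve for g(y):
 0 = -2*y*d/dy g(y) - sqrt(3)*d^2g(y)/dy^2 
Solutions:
 g(y) = C1 + C2*erf(3^(3/4)*y/3)


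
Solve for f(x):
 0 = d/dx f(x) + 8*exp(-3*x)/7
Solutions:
 f(x) = C1 + 8*exp(-3*x)/21


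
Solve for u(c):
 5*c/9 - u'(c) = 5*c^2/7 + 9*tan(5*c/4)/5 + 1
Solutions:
 u(c) = C1 - 5*c^3/21 + 5*c^2/18 - c + 36*log(cos(5*c/4))/25


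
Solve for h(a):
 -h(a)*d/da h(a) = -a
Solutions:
 h(a) = -sqrt(C1 + a^2)
 h(a) = sqrt(C1 + a^2)


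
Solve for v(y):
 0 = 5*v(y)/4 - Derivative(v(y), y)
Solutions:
 v(y) = C1*exp(5*y/4)


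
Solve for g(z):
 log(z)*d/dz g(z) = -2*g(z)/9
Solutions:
 g(z) = C1*exp(-2*li(z)/9)


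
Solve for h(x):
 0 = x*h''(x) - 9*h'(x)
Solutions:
 h(x) = C1 + C2*x^10


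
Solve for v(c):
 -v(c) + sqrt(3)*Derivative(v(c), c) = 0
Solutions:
 v(c) = C1*exp(sqrt(3)*c/3)


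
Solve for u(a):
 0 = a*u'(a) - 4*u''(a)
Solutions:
 u(a) = C1 + C2*erfi(sqrt(2)*a/4)


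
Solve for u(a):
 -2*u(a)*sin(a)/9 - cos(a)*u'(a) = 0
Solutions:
 u(a) = C1*cos(a)^(2/9)


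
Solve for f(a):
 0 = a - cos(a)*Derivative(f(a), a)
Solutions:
 f(a) = C1 + Integral(a/cos(a), a)


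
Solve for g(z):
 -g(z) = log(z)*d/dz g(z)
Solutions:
 g(z) = C1*exp(-li(z))


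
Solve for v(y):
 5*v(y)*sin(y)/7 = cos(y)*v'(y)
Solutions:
 v(y) = C1/cos(y)^(5/7)


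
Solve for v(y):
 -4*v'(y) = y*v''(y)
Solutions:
 v(y) = C1 + C2/y^3


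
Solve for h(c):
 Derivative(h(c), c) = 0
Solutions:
 h(c) = C1


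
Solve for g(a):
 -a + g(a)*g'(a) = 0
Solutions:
 g(a) = -sqrt(C1 + a^2)
 g(a) = sqrt(C1 + a^2)


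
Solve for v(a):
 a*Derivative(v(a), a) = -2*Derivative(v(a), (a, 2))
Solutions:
 v(a) = C1 + C2*erf(a/2)


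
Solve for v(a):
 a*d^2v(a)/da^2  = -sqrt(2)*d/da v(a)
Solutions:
 v(a) = C1 + C2*a^(1 - sqrt(2))


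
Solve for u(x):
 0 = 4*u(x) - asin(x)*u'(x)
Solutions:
 u(x) = C1*exp(4*Integral(1/asin(x), x))


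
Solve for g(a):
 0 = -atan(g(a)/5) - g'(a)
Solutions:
 Integral(1/atan(_y/5), (_y, g(a))) = C1 - a


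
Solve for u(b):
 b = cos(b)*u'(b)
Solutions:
 u(b) = C1 + Integral(b/cos(b), b)


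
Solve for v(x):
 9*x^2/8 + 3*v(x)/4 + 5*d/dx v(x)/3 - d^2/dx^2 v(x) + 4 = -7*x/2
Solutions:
 v(x) = C1*exp(x*(5 - 2*sqrt(13))/6) + C2*exp(x*(5 + 2*sqrt(13))/6) - 3*x^2/2 + 2*x - 124/9


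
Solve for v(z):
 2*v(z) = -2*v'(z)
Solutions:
 v(z) = C1*exp(-z)


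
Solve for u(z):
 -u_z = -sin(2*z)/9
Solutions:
 u(z) = C1 - cos(2*z)/18


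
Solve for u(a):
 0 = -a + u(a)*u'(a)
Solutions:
 u(a) = -sqrt(C1 + a^2)
 u(a) = sqrt(C1 + a^2)


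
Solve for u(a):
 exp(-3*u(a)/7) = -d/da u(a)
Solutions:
 u(a) = 7*log(C1 - 3*a/7)/3
 u(a) = 7*log(7^(2/3)*(-3^(1/3) - 3^(5/6)*I)*(C1 - a)^(1/3)/14)
 u(a) = 7*log(7^(2/3)*(-3^(1/3) + 3^(5/6)*I)*(C1 - a)^(1/3)/14)


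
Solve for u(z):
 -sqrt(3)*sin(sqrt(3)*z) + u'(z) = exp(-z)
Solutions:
 u(z) = C1 - cos(sqrt(3)*z) - exp(-z)


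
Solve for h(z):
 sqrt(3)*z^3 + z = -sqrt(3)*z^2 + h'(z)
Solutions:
 h(z) = C1 + sqrt(3)*z^4/4 + sqrt(3)*z^3/3 + z^2/2


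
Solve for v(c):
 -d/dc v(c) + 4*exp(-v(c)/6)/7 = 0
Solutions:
 v(c) = 6*log(C1 + 2*c/21)


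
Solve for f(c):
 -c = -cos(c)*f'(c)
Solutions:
 f(c) = C1 + Integral(c/cos(c), c)


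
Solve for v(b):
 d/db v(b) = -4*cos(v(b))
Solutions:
 v(b) = pi - asin((C1 + exp(8*b))/(C1 - exp(8*b)))
 v(b) = asin((C1 + exp(8*b))/(C1 - exp(8*b)))


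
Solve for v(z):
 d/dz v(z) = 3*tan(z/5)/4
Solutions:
 v(z) = C1 - 15*log(cos(z/5))/4


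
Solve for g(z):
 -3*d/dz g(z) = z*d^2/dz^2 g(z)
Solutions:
 g(z) = C1 + C2/z^2


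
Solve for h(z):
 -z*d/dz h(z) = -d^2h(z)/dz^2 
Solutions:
 h(z) = C1 + C2*erfi(sqrt(2)*z/2)


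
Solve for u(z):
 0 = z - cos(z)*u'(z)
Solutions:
 u(z) = C1 + Integral(z/cos(z), z)


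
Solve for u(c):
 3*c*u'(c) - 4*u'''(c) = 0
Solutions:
 u(c) = C1 + Integral(C2*airyai(6^(1/3)*c/2) + C3*airybi(6^(1/3)*c/2), c)


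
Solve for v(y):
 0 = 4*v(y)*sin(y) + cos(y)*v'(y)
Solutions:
 v(y) = C1*cos(y)^4


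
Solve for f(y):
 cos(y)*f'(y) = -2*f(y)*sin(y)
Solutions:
 f(y) = C1*cos(y)^2


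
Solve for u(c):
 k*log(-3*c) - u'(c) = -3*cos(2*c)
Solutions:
 u(c) = C1 + c*k*(log(-c) - 1) + c*k*log(3) + 3*sin(2*c)/2


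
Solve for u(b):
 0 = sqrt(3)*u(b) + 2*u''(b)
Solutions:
 u(b) = C1*sin(sqrt(2)*3^(1/4)*b/2) + C2*cos(sqrt(2)*3^(1/4)*b/2)


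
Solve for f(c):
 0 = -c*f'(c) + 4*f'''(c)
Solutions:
 f(c) = C1 + Integral(C2*airyai(2^(1/3)*c/2) + C3*airybi(2^(1/3)*c/2), c)


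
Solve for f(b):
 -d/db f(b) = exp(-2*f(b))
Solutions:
 f(b) = log(-sqrt(C1 - 2*b))
 f(b) = log(C1 - 2*b)/2


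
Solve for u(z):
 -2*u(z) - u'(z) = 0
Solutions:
 u(z) = C1*exp(-2*z)


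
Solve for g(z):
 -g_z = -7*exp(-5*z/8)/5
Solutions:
 g(z) = C1 - 56*exp(-5*z/8)/25


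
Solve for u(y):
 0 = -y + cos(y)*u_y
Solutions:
 u(y) = C1 + Integral(y/cos(y), y)


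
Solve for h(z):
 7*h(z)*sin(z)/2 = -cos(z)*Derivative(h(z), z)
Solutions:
 h(z) = C1*cos(z)^(7/2)


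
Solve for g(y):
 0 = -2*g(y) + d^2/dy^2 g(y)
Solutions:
 g(y) = C1*exp(-sqrt(2)*y) + C2*exp(sqrt(2)*y)


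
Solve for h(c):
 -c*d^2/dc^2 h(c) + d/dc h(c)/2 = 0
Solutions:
 h(c) = C1 + C2*c^(3/2)


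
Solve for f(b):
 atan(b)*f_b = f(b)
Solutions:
 f(b) = C1*exp(Integral(1/atan(b), b))


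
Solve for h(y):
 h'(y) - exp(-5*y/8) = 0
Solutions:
 h(y) = C1 - 8*exp(-5*y/8)/5


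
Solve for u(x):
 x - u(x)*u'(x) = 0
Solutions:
 u(x) = -sqrt(C1 + x^2)
 u(x) = sqrt(C1 + x^2)


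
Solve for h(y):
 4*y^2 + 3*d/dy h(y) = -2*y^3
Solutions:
 h(y) = C1 - y^4/6 - 4*y^3/9


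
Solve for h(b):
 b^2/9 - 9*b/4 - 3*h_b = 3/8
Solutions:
 h(b) = C1 + b^3/81 - 3*b^2/8 - b/8


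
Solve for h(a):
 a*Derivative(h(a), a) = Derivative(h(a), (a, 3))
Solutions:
 h(a) = C1 + Integral(C2*airyai(a) + C3*airybi(a), a)


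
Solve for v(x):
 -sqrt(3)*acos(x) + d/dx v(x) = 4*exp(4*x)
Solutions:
 v(x) = C1 + sqrt(3)*(x*acos(x) - sqrt(1 - x^2)) + exp(4*x)


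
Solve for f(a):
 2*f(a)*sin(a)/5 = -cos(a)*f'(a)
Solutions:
 f(a) = C1*cos(a)^(2/5)


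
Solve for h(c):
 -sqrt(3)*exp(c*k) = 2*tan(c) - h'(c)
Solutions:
 h(c) = C1 + sqrt(3)*Piecewise((exp(c*k)/k, Ne(k, 0)), (c, True)) - 2*log(cos(c))


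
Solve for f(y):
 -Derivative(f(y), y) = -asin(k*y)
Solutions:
 f(y) = C1 + Piecewise((y*asin(k*y) + sqrt(-k^2*y^2 + 1)/k, Ne(k, 0)), (0, True))


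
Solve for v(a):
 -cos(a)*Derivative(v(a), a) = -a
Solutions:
 v(a) = C1 + Integral(a/cos(a), a)


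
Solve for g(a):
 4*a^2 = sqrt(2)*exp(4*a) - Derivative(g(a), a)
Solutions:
 g(a) = C1 - 4*a^3/3 + sqrt(2)*exp(4*a)/4


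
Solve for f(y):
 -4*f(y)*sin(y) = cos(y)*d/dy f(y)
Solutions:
 f(y) = C1*cos(y)^4


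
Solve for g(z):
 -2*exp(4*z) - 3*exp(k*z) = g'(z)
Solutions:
 g(z) = C1 - exp(4*z)/2 - 3*exp(k*z)/k


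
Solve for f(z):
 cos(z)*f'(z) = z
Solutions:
 f(z) = C1 + Integral(z/cos(z), z)


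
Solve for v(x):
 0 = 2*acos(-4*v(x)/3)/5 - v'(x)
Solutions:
 Integral(1/acos(-4*_y/3), (_y, v(x))) = C1 + 2*x/5


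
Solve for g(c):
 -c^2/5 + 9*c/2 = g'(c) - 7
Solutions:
 g(c) = C1 - c^3/15 + 9*c^2/4 + 7*c


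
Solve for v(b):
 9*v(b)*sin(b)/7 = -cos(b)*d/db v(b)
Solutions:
 v(b) = C1*cos(b)^(9/7)


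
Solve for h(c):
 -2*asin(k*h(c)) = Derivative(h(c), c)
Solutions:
 Integral(1/asin(_y*k), (_y, h(c))) = C1 - 2*c


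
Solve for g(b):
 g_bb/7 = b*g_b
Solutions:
 g(b) = C1 + C2*erfi(sqrt(14)*b/2)


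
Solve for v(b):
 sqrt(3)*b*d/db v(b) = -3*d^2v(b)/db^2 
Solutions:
 v(b) = C1 + C2*erf(sqrt(2)*3^(3/4)*b/6)


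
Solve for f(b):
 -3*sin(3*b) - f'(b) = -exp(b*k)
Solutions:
 f(b) = C1 + cos(3*b) + exp(b*k)/k


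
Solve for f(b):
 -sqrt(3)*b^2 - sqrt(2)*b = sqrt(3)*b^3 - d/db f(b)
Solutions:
 f(b) = C1 + sqrt(3)*b^4/4 + sqrt(3)*b^3/3 + sqrt(2)*b^2/2


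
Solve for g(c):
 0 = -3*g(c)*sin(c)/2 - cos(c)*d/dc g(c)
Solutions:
 g(c) = C1*cos(c)^(3/2)


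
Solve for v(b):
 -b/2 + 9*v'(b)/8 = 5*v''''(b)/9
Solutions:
 v(b) = C1 + C4*exp(3*3^(1/3)*5^(2/3)*b/10) + 2*b^2/9 + (C2*sin(3*3^(5/6)*5^(2/3)*b/20) + C3*cos(3*3^(5/6)*5^(2/3)*b/20))*exp(-3*3^(1/3)*5^(2/3)*b/20)


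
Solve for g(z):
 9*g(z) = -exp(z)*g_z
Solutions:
 g(z) = C1*exp(9*exp(-z))


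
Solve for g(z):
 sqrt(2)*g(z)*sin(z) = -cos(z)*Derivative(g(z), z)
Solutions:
 g(z) = C1*cos(z)^(sqrt(2))


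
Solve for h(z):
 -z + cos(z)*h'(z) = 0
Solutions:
 h(z) = C1 + Integral(z/cos(z), z)


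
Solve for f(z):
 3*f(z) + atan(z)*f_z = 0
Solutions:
 f(z) = C1*exp(-3*Integral(1/atan(z), z))


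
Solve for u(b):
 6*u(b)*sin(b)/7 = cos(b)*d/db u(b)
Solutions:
 u(b) = C1/cos(b)^(6/7)


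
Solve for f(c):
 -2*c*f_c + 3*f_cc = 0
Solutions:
 f(c) = C1 + C2*erfi(sqrt(3)*c/3)


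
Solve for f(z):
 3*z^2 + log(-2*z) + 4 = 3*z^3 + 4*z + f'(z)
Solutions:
 f(z) = C1 - 3*z^4/4 + z^3 - 2*z^2 + z*log(-z) + z*(log(2) + 3)


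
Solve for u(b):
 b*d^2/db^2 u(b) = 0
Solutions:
 u(b) = C1 + C2*b


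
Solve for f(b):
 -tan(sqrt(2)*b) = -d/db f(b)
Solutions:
 f(b) = C1 - sqrt(2)*log(cos(sqrt(2)*b))/2


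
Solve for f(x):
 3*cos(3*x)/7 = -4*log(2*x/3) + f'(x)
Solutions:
 f(x) = C1 + 4*x*log(x) - 4*x*log(3) - 4*x + 4*x*log(2) + sin(3*x)/7


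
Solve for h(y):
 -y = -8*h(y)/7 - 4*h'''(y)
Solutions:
 h(y) = C3*exp(-2^(1/3)*7^(2/3)*y/7) + 7*y/8 + (C1*sin(2^(1/3)*sqrt(3)*7^(2/3)*y/14) + C2*cos(2^(1/3)*sqrt(3)*7^(2/3)*y/14))*exp(2^(1/3)*7^(2/3)*y/14)


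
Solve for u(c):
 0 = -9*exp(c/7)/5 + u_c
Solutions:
 u(c) = C1 + 63*exp(c/7)/5


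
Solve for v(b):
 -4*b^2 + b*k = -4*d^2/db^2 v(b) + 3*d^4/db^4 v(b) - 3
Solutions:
 v(b) = C1 + C2*b + C3*exp(-2*sqrt(3)*b/3) + C4*exp(2*sqrt(3)*b/3) + b^4/12 - b^3*k/24 + 3*b^2/8


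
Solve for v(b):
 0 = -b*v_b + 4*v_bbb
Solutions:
 v(b) = C1 + Integral(C2*airyai(2^(1/3)*b/2) + C3*airybi(2^(1/3)*b/2), b)


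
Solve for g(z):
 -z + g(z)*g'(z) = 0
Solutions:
 g(z) = -sqrt(C1 + z^2)
 g(z) = sqrt(C1 + z^2)


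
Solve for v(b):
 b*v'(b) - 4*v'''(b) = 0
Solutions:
 v(b) = C1 + Integral(C2*airyai(2^(1/3)*b/2) + C3*airybi(2^(1/3)*b/2), b)


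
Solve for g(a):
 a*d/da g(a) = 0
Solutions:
 g(a) = C1


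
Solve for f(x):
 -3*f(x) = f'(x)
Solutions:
 f(x) = C1*exp(-3*x)


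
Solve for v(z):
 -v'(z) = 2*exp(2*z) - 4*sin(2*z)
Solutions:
 v(z) = C1 - exp(2*z) - 2*cos(2*z)


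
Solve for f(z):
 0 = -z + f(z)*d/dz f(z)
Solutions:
 f(z) = -sqrt(C1 + z^2)
 f(z) = sqrt(C1 + z^2)


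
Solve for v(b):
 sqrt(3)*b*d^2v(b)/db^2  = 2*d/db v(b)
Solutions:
 v(b) = C1 + C2*b^(1 + 2*sqrt(3)/3)


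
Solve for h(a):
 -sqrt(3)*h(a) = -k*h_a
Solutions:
 h(a) = C1*exp(sqrt(3)*a/k)


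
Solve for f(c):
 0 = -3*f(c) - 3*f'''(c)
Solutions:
 f(c) = C3*exp(-c) + (C1*sin(sqrt(3)*c/2) + C2*cos(sqrt(3)*c/2))*exp(c/2)


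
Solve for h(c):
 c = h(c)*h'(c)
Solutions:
 h(c) = -sqrt(C1 + c^2)
 h(c) = sqrt(C1 + c^2)


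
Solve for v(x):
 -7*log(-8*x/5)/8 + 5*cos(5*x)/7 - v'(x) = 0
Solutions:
 v(x) = C1 - 7*x*log(-x)/8 - 21*x*log(2)/8 + 7*x/8 + 7*x*log(5)/8 + sin(5*x)/7


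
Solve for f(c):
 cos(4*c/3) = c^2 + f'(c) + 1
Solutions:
 f(c) = C1 - c^3/3 - c + 3*sin(4*c/3)/4


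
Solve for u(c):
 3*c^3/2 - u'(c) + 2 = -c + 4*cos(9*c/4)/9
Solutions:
 u(c) = C1 + 3*c^4/8 + c^2/2 + 2*c - 16*sin(9*c/4)/81


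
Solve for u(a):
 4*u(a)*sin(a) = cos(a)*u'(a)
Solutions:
 u(a) = C1/cos(a)^4


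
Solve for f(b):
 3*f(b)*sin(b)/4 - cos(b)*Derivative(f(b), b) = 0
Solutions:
 f(b) = C1/cos(b)^(3/4)


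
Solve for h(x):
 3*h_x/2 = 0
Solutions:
 h(x) = C1


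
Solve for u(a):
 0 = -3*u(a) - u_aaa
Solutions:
 u(a) = C3*exp(-3^(1/3)*a) + (C1*sin(3^(5/6)*a/2) + C2*cos(3^(5/6)*a/2))*exp(3^(1/3)*a/2)


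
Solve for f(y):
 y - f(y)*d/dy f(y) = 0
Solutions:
 f(y) = -sqrt(C1 + y^2)
 f(y) = sqrt(C1 + y^2)


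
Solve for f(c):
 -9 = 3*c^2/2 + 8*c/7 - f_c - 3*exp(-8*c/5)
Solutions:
 f(c) = C1 + c^3/2 + 4*c^2/7 + 9*c + 15*exp(-8*c/5)/8


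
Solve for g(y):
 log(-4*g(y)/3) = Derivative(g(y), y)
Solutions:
 -Integral(1/(log(-_y) - log(3) + 2*log(2)), (_y, g(y))) = C1 - y


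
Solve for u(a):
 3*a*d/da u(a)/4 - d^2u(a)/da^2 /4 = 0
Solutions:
 u(a) = C1 + C2*erfi(sqrt(6)*a/2)


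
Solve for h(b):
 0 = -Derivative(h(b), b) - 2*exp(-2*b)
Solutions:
 h(b) = C1 + exp(-2*b)


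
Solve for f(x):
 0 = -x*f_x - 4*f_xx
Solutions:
 f(x) = C1 + C2*erf(sqrt(2)*x/4)


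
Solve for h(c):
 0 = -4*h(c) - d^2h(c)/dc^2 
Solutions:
 h(c) = C1*sin(2*c) + C2*cos(2*c)


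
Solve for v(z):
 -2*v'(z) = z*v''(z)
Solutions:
 v(z) = C1 + C2/z


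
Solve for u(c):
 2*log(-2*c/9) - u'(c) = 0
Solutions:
 u(c) = C1 + 2*c*log(-c) + 2*c*(-2*log(3) - 1 + log(2))


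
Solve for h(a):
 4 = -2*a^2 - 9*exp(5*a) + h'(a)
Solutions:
 h(a) = C1 + 2*a^3/3 + 4*a + 9*exp(5*a)/5


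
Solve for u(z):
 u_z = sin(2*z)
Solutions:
 u(z) = C1 - cos(2*z)/2


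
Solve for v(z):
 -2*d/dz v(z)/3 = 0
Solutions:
 v(z) = C1


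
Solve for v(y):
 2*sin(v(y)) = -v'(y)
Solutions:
 v(y) = -acos((-C1 - exp(4*y))/(C1 - exp(4*y))) + 2*pi
 v(y) = acos((-C1 - exp(4*y))/(C1 - exp(4*y)))


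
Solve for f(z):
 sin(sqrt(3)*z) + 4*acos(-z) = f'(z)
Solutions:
 f(z) = C1 + 4*z*acos(-z) + 4*sqrt(1 - z^2) - sqrt(3)*cos(sqrt(3)*z)/3


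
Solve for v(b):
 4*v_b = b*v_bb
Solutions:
 v(b) = C1 + C2*b^5


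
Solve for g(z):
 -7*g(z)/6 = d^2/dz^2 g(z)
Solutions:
 g(z) = C1*sin(sqrt(42)*z/6) + C2*cos(sqrt(42)*z/6)


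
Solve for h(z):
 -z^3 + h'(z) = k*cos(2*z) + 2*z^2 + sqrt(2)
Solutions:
 h(z) = C1 + k*sin(2*z)/2 + z^4/4 + 2*z^3/3 + sqrt(2)*z


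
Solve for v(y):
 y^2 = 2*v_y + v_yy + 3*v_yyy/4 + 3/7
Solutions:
 v(y) = C1 + y^3/6 - y^2/4 - 19*y/56 + (C2*sin(2*sqrt(5)*y/3) + C3*cos(2*sqrt(5)*y/3))*exp(-2*y/3)


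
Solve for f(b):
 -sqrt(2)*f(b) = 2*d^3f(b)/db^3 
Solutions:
 f(b) = C3*exp(-2^(5/6)*b/2) + (C1*sin(2^(5/6)*sqrt(3)*b/4) + C2*cos(2^(5/6)*sqrt(3)*b/4))*exp(2^(5/6)*b/4)


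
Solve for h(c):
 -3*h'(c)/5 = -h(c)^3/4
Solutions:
 h(c) = -sqrt(6)*sqrt(-1/(C1 + 5*c))
 h(c) = sqrt(6)*sqrt(-1/(C1 + 5*c))


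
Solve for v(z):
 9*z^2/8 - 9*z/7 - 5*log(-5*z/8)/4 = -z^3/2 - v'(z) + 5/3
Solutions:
 v(z) = C1 - z^4/8 - 3*z^3/8 + 9*z^2/14 + 5*z*log(-z)/4 + 5*z*(-9*log(2) + 1 + 3*log(5))/12


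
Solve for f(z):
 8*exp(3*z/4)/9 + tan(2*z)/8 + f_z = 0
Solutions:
 f(z) = C1 - 32*exp(3*z/4)/27 + log(cos(2*z))/16


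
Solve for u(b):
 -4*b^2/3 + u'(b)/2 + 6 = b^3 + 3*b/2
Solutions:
 u(b) = C1 + b^4/2 + 8*b^3/9 + 3*b^2/2 - 12*b


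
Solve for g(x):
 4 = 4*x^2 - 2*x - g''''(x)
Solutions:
 g(x) = C1 + C2*x + C3*x^2 + C4*x^3 + x^6/90 - x^5/60 - x^4/6


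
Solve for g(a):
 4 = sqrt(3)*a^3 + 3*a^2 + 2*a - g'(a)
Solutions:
 g(a) = C1 + sqrt(3)*a^4/4 + a^3 + a^2 - 4*a


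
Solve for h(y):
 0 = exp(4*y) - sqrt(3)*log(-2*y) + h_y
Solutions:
 h(y) = C1 + sqrt(3)*y*log(-y) + sqrt(3)*y*(-1 + log(2)) - exp(4*y)/4


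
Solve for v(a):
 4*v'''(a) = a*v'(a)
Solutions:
 v(a) = C1 + Integral(C2*airyai(2^(1/3)*a/2) + C3*airybi(2^(1/3)*a/2), a)


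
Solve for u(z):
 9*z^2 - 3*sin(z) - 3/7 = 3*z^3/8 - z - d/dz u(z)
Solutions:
 u(z) = C1 + 3*z^4/32 - 3*z^3 - z^2/2 + 3*z/7 - 3*cos(z)


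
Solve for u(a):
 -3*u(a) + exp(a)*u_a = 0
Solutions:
 u(a) = C1*exp(-3*exp(-a))


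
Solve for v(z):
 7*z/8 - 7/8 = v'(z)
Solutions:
 v(z) = C1 + 7*z^2/16 - 7*z/8


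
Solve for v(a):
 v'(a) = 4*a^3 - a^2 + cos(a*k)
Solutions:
 v(a) = C1 + a^4 - a^3/3 + sin(a*k)/k


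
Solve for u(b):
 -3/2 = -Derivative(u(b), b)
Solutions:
 u(b) = C1 + 3*b/2


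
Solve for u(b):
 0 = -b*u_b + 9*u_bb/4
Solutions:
 u(b) = C1 + C2*erfi(sqrt(2)*b/3)


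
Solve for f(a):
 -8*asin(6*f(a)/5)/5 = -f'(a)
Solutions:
 Integral(1/asin(6*_y/5), (_y, f(a))) = C1 + 8*a/5


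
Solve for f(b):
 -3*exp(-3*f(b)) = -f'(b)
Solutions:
 f(b) = log(C1 + 9*b)/3
 f(b) = log((-3^(1/3) - 3^(5/6)*I)*(C1 + 3*b)^(1/3)/2)
 f(b) = log((-3^(1/3) + 3^(5/6)*I)*(C1 + 3*b)^(1/3)/2)


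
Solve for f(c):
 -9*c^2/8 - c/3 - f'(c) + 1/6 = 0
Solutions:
 f(c) = C1 - 3*c^3/8 - c^2/6 + c/6


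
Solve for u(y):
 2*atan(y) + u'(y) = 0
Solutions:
 u(y) = C1 - 2*y*atan(y) + log(y^2 + 1)


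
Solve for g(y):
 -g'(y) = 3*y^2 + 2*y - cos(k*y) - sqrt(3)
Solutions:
 g(y) = C1 - y^3 - y^2 + sqrt(3)*y + sin(k*y)/k


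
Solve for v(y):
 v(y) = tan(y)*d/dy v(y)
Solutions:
 v(y) = C1*sin(y)


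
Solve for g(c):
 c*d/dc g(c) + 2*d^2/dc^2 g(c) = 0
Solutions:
 g(c) = C1 + C2*erf(c/2)


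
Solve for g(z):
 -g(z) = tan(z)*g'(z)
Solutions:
 g(z) = C1/sin(z)


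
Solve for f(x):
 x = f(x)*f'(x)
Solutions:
 f(x) = -sqrt(C1 + x^2)
 f(x) = sqrt(C1 + x^2)


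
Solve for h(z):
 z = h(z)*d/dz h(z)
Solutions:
 h(z) = -sqrt(C1 + z^2)
 h(z) = sqrt(C1 + z^2)


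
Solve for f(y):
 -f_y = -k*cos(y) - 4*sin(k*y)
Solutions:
 f(y) = C1 + k*sin(y) - 4*cos(k*y)/k


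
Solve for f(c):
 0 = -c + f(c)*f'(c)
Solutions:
 f(c) = -sqrt(C1 + c^2)
 f(c) = sqrt(C1 + c^2)


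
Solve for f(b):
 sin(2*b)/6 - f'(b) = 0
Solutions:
 f(b) = C1 - cos(2*b)/12


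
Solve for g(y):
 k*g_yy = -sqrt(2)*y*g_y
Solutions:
 g(y) = C1 + C2*sqrt(k)*erf(2^(3/4)*y*sqrt(1/k)/2)


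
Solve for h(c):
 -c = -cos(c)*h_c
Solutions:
 h(c) = C1 + Integral(c/cos(c), c)


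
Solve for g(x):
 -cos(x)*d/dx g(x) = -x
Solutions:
 g(x) = C1 + Integral(x/cos(x), x)


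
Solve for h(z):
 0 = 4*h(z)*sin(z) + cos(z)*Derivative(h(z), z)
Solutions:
 h(z) = C1*cos(z)^4


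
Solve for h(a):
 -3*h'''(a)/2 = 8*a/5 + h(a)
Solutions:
 h(a) = C3*exp(-2^(1/3)*3^(2/3)*a/3) - 8*a/5 + (C1*sin(2^(1/3)*3^(1/6)*a/2) + C2*cos(2^(1/3)*3^(1/6)*a/2))*exp(2^(1/3)*3^(2/3)*a/6)


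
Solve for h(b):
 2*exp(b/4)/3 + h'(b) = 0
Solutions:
 h(b) = C1 - 8*exp(b/4)/3


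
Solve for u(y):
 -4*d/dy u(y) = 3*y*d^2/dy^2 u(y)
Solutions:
 u(y) = C1 + C2/y^(1/3)


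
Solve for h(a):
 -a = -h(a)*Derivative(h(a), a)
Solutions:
 h(a) = -sqrt(C1 + a^2)
 h(a) = sqrt(C1 + a^2)


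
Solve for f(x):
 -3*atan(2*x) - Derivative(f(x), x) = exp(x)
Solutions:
 f(x) = C1 - 3*x*atan(2*x) - exp(x) + 3*log(4*x^2 + 1)/4


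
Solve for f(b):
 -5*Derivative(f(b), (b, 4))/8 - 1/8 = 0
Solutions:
 f(b) = C1 + C2*b + C3*b^2 + C4*b^3 - b^4/120


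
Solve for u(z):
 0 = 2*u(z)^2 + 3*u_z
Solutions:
 u(z) = 3/(C1 + 2*z)


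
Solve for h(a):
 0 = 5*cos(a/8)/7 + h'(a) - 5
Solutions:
 h(a) = C1 + 5*a - 40*sin(a/8)/7


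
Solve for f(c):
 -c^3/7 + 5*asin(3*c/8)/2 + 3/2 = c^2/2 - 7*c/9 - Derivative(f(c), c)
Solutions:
 f(c) = C1 + c^4/28 + c^3/6 - 7*c^2/18 - 5*c*asin(3*c/8)/2 - 3*c/2 - 5*sqrt(64 - 9*c^2)/6


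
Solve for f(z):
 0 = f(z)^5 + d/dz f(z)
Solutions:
 f(z) = -I*(1/(C1 + 4*z))^(1/4)
 f(z) = I*(1/(C1 + 4*z))^(1/4)
 f(z) = -(1/(C1 + 4*z))^(1/4)
 f(z) = (1/(C1 + 4*z))^(1/4)


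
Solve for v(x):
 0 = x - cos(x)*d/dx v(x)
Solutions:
 v(x) = C1 + Integral(x/cos(x), x)


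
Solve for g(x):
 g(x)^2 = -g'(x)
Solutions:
 g(x) = 1/(C1 + x)


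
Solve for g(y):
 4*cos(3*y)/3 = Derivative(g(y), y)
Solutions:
 g(y) = C1 + 4*sin(3*y)/9


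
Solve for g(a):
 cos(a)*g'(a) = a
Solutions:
 g(a) = C1 + Integral(a/cos(a), a)


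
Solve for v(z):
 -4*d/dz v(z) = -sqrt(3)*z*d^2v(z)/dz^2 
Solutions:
 v(z) = C1 + C2*z^(1 + 4*sqrt(3)/3)


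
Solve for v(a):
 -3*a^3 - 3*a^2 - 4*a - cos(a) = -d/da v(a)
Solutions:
 v(a) = C1 + 3*a^4/4 + a^3 + 2*a^2 + sin(a)


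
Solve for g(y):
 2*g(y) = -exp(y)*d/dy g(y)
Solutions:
 g(y) = C1*exp(2*exp(-y))


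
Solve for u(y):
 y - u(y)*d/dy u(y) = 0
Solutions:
 u(y) = -sqrt(C1 + y^2)
 u(y) = sqrt(C1 + y^2)


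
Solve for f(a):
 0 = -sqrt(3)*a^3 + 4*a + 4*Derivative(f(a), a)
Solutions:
 f(a) = C1 + sqrt(3)*a^4/16 - a^2/2


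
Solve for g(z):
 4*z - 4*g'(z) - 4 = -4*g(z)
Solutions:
 g(z) = C1*exp(z) - z


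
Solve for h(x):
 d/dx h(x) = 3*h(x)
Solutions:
 h(x) = C1*exp(3*x)


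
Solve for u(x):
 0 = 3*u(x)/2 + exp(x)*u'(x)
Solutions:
 u(x) = C1*exp(3*exp(-x)/2)


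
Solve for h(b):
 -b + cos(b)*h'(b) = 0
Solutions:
 h(b) = C1 + Integral(b/cos(b), b)


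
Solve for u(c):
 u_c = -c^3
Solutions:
 u(c) = C1 - c^4/4


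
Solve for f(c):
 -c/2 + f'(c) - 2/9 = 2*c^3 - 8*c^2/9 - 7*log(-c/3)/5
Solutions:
 f(c) = C1 + c^4/2 - 8*c^3/27 + c^2/4 - 7*c*log(-c)/5 + c*(63*log(3) + 73)/45


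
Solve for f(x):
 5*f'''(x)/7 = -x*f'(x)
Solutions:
 f(x) = C1 + Integral(C2*airyai(-5^(2/3)*7^(1/3)*x/5) + C3*airybi(-5^(2/3)*7^(1/3)*x/5), x)


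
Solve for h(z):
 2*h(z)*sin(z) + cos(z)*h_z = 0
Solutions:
 h(z) = C1*cos(z)^2


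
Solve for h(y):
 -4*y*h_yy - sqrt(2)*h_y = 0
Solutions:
 h(y) = C1 + C2*y^(1 - sqrt(2)/4)


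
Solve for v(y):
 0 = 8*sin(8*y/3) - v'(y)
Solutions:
 v(y) = C1 - 3*cos(8*y/3)


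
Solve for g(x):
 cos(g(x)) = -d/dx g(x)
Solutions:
 g(x) = pi - asin((C1 + exp(2*x))/(C1 - exp(2*x)))
 g(x) = asin((C1 + exp(2*x))/(C1 - exp(2*x)))


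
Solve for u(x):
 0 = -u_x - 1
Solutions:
 u(x) = C1 - x


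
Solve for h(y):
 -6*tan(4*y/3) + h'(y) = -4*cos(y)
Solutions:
 h(y) = C1 - 9*log(cos(4*y/3))/2 - 4*sin(y)


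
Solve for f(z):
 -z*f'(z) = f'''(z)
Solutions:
 f(z) = C1 + Integral(C2*airyai(-z) + C3*airybi(-z), z)


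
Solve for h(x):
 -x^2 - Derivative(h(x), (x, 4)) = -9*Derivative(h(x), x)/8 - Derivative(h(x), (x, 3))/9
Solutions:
 h(x) = C1 + C2*exp(x*(-2^(2/3)*(243*sqrt(531537) + 177163)^(1/3) - 8*2^(1/3)/(243*sqrt(531537) + 177163)^(1/3) + 8)/216)*sin(2^(1/3)*sqrt(3)*x*(-2^(1/3)*(243*sqrt(531537) + 177163)^(1/3) + 8/(243*sqrt(531537) + 177163)^(1/3))/216) + C3*exp(x*(-2^(2/3)*(243*sqrt(531537) + 177163)^(1/3) - 8*2^(1/3)/(243*sqrt(531537) + 177163)^(1/3) + 8)/216)*cos(2^(1/3)*sqrt(3)*x*(-2^(1/3)*(243*sqrt(531537) + 177163)^(1/3) + 8/(243*sqrt(531537) + 177163)^(1/3))/216) + C4*exp(x*(8*2^(1/3)/(243*sqrt(531537) + 177163)^(1/3) + 4 + 2^(2/3)*(243*sqrt(531537) + 177163)^(1/3))/108) + 8*x^3/27 - 128*x/729


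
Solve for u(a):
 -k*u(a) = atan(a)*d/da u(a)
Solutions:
 u(a) = C1*exp(-k*Integral(1/atan(a), a))


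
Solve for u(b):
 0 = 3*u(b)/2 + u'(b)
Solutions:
 u(b) = C1*exp(-3*b/2)


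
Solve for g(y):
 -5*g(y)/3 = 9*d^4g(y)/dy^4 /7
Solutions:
 g(y) = (C1*sin(105^(1/4)*sqrt(2)*y/6) + C2*cos(105^(1/4)*sqrt(2)*y/6))*exp(-105^(1/4)*sqrt(2)*y/6) + (C3*sin(105^(1/4)*sqrt(2)*y/6) + C4*cos(105^(1/4)*sqrt(2)*y/6))*exp(105^(1/4)*sqrt(2)*y/6)


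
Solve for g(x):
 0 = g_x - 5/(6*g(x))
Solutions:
 g(x) = -sqrt(C1 + 15*x)/3
 g(x) = sqrt(C1 + 15*x)/3


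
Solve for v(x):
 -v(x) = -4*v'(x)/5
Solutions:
 v(x) = C1*exp(5*x/4)


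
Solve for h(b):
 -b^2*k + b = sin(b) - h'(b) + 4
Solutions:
 h(b) = C1 + b^3*k/3 - b^2/2 + 4*b - cos(b)


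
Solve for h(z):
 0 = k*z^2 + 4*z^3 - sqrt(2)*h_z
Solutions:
 h(z) = C1 + sqrt(2)*k*z^3/6 + sqrt(2)*z^4/2


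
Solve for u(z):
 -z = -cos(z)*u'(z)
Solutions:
 u(z) = C1 + Integral(z/cos(z), z)


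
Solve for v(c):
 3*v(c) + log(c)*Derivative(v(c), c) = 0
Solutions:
 v(c) = C1*exp(-3*li(c))
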